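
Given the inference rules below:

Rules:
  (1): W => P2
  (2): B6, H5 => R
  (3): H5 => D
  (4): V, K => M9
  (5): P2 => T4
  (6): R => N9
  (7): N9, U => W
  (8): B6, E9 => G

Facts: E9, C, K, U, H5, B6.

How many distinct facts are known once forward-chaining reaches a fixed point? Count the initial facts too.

13

Round 1 — (2), (3), (8), derive R, D, G.
Round 2 — (6), derive N9.
Round 3 — (7), derive W.
Round 4 — (1), derive P2.
Round 5 — (5), derive T4.
Closure: {B6, C, D, E9, G, H5, K, N9, P2, R, T4, U, W} — 13 facts.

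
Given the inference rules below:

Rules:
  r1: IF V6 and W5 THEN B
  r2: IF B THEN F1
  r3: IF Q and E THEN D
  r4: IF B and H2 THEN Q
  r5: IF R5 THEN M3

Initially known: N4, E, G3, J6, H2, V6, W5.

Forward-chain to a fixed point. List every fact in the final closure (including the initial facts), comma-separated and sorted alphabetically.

B, D, E, F1, G3, H2, J6, N4, Q, V6, W5

Round 1: r1 [IF V6 and W5 THEN B]. Adds B.
Round 2: r2 [IF B THEN F1]; r4 [IF B and H2 THEN Q]. Adds F1, Q.
Round 3: r3 [IF Q and E THEN D]. Adds D.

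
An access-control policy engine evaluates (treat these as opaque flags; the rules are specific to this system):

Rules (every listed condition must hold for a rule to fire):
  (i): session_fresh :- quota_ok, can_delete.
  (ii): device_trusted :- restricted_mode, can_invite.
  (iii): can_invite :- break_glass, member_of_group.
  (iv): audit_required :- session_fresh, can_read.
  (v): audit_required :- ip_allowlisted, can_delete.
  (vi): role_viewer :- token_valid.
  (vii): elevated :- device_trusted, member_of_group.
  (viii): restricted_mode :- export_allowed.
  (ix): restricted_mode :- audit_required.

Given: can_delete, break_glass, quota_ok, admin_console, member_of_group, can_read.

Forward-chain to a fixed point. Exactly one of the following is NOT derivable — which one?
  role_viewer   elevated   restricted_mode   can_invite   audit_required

role_viewer

[1] (i) [session_fresh :- quota_ok, can_delete.]; (iii) [can_invite :- break_glass, member_of_group.]. ⇒ new: session_fresh, can_invite.
[2] (iv) [audit_required :- session_fresh, can_read.]. ⇒ new: audit_required.
[3] (ix) [restricted_mode :- audit_required.]. ⇒ new: restricted_mode.
[4] (ii) [device_trusted :- restricted_mode, can_invite.]. ⇒ new: device_trusted.
[5] (vii) [elevated :- device_trusted, member_of_group.]. ⇒ new: elevated.
Derived: restricted_mode (round 3), audit_required (round 2), can_invite (round 1), elevated (round 5). role_viewer never appears in any round.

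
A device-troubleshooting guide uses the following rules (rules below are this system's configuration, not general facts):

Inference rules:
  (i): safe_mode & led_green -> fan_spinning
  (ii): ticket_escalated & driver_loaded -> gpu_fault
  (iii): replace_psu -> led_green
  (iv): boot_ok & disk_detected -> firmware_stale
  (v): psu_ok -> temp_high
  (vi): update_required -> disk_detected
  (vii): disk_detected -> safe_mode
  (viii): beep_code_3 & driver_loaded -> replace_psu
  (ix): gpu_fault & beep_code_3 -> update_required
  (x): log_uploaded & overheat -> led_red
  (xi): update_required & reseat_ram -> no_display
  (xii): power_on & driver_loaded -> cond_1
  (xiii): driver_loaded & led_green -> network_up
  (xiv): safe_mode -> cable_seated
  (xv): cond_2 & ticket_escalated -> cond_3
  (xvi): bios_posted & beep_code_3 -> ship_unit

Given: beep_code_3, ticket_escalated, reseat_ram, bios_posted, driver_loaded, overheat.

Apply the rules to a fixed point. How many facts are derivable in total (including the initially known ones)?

17

Round 1 fires (ii), (viii), (xvi), giving gpu_fault, replace_psu, ship_unit.
Round 2 fires (iii), (ix), giving led_green, update_required.
Round 3 fires (vi), (xi), (xiii), giving disk_detected, no_display, network_up.
Round 4 fires (vii), giving safe_mode.
Round 5 fires (i), (xiv), giving fan_spinning, cable_seated.
Closure: {beep_code_3, bios_posted, cable_seated, disk_detected, driver_loaded, fan_spinning, gpu_fault, led_green, network_up, no_display, overheat, replace_psu, reseat_ram, safe_mode, ship_unit, ticket_escalated, update_required} — 17 facts.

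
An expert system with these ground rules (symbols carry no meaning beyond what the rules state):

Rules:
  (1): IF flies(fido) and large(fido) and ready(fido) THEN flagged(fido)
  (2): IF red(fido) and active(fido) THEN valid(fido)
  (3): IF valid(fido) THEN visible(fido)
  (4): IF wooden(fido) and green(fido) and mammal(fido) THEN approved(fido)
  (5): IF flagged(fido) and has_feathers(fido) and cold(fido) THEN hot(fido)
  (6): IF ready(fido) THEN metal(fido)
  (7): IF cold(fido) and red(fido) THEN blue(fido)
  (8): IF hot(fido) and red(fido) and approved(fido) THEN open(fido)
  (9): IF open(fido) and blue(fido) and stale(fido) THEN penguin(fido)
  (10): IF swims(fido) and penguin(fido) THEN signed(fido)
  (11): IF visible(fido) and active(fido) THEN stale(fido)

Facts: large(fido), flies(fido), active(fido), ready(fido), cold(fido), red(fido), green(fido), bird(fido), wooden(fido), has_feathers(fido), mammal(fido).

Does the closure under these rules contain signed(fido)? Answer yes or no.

no

Round 1: (1) [IF flies(fido) and large(fido) and ready(fido) THEN flagged(fido)]; (2) [IF red(fido) and active(fido) THEN valid(fido)]; (4) [IF wooden(fido) and green(fido) and mammal(fido) THEN approved(fido)]; (6) [IF ready(fido) THEN metal(fido)]; (7) [IF cold(fido) and red(fido) THEN blue(fido)]. New: flagged(fido), valid(fido), approved(fido), metal(fido), blue(fido).
Round 2: (3) [IF valid(fido) THEN visible(fido)]; (5) [IF flagged(fido) and has_feathers(fido) and cold(fido) THEN hot(fido)]. New: visible(fido), hot(fido).
Round 3: (8) [IF hot(fido) and red(fido) and approved(fido) THEN open(fido)]; (11) [IF visible(fido) and active(fido) THEN stale(fido)]. New: open(fido), stale(fido).
Round 4: (9) [IF open(fido) and blue(fido) and stale(fido) THEN penguin(fido)]. New: penguin(fido).
Fixed point reached. signed(fido) is concluded only by (10); (10) needs swims(fido) (never derived).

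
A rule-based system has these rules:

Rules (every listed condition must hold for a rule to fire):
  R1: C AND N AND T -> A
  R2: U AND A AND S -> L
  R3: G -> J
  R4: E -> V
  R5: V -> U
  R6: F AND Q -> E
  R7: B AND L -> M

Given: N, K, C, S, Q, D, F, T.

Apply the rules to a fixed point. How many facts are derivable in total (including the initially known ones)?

13

Round 1: R1 [C AND N AND T -> A]; R6 [F AND Q -> E]. Adds A, E.
Round 2: R4 [E -> V]. Adds V.
Round 3: R5 [V -> U]. Adds U.
Round 4: R2 [U AND A AND S -> L]. Adds L.
Closure: {A, C, D, E, F, K, L, N, Q, S, T, U, V} — 13 facts.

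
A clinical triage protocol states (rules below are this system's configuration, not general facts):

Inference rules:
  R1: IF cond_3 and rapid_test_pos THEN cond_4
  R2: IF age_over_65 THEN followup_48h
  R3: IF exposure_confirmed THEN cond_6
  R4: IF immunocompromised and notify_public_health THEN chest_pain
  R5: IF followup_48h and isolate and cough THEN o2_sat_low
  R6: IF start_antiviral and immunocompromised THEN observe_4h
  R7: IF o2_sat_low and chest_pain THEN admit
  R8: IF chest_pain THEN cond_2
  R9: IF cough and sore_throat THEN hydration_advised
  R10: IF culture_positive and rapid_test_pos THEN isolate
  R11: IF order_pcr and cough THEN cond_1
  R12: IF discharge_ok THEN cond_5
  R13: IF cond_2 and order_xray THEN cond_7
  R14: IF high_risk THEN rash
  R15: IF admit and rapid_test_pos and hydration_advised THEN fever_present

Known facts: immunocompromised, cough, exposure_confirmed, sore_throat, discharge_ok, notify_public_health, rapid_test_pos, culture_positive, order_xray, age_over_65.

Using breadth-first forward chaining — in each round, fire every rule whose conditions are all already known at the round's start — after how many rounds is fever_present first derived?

4

Round 1 — R2, R3, R4, R9, R10, R12, derive followup_48h, cond_6, chest_pain, hydration_advised, isolate, cond_5.
Round 2 — R5, R8, derive o2_sat_low, cond_2.
Round 3 — R7, R13, derive admit, cond_7.
Round 4 — R15, derive fever_present.
fever_present first appears in round 4.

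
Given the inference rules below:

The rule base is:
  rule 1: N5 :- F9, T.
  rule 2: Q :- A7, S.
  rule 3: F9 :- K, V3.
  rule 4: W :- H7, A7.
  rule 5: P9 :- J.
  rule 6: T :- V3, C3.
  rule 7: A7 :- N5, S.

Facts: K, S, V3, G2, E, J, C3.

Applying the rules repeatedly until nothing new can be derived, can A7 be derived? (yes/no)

yes

Round 1 — rule 3, rule 5, rule 6, derive F9, P9, T.
Round 2 — rule 1, derive N5.
Round 3 — rule 7, derive A7.
Round 4 — rule 2, derive Q.
A7 appears in round 3, so it is derivable.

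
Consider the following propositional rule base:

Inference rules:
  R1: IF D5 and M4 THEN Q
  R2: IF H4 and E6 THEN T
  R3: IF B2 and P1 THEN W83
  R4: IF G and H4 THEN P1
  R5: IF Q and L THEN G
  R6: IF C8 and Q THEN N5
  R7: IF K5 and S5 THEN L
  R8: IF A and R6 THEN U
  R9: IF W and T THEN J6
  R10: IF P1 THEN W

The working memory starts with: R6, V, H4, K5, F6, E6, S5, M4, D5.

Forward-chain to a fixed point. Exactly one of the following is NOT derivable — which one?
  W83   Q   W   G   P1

W83

Round 1: R1 [IF D5 and M4 THEN Q]; R2 [IF H4 and E6 THEN T]; R7 [IF K5 and S5 THEN L]. New: Q, T, L.
Round 2: R5 [IF Q and L THEN G]. New: G.
Round 3: R4 [IF G and H4 THEN P1]. New: P1.
Round 4: R10 [IF P1 THEN W]. New: W.
Round 5: R9 [IF W and T THEN J6]. New: J6.
Derived: W (round 4), P1 (round 3), Q (round 1), G (round 2). W83 never appears in any round.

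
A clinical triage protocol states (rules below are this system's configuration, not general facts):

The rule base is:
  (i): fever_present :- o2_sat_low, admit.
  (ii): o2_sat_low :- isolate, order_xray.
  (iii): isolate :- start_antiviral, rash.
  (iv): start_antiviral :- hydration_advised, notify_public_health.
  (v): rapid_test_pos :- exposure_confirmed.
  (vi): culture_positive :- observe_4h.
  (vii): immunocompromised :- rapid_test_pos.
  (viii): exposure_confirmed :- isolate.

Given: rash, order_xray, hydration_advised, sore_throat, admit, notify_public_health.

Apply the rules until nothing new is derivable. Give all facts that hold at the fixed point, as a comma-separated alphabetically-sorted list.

admit, exposure_confirmed, fever_present, hydration_advised, immunocompromised, isolate, notify_public_health, o2_sat_low, order_xray, rapid_test_pos, rash, sore_throat, start_antiviral

Round 1 fires (iv), giving start_antiviral.
Round 2 fires (iii), giving isolate.
Round 3 fires (ii), (viii), giving o2_sat_low, exposure_confirmed.
Round 4 fires (i), (v), giving fever_present, rapid_test_pos.
Round 5 fires (vii), giving immunocompromised.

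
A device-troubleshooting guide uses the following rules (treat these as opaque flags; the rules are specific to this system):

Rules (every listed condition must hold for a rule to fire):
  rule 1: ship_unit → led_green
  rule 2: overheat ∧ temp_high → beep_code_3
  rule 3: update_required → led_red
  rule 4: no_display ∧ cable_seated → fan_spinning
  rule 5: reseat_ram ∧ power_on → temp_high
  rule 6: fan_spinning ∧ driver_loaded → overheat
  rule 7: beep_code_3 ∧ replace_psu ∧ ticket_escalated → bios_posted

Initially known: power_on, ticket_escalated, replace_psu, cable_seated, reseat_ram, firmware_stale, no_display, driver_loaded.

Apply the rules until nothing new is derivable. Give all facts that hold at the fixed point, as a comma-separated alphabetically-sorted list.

Round 1: rule 4 [no_display ∧ cable_seated → fan_spinning]; rule 5 [reseat_ram ∧ power_on → temp_high]. Adds fan_spinning, temp_high.
Round 2: rule 6 [fan_spinning ∧ driver_loaded → overheat]. Adds overheat.
Round 3: rule 2 [overheat ∧ temp_high → beep_code_3]. Adds beep_code_3.
Round 4: rule 7 [beep_code_3 ∧ replace_psu ∧ ticket_escalated → bios_posted]. Adds bios_posted.

beep_code_3, bios_posted, cable_seated, driver_loaded, fan_spinning, firmware_stale, no_display, overheat, power_on, replace_psu, reseat_ram, temp_high, ticket_escalated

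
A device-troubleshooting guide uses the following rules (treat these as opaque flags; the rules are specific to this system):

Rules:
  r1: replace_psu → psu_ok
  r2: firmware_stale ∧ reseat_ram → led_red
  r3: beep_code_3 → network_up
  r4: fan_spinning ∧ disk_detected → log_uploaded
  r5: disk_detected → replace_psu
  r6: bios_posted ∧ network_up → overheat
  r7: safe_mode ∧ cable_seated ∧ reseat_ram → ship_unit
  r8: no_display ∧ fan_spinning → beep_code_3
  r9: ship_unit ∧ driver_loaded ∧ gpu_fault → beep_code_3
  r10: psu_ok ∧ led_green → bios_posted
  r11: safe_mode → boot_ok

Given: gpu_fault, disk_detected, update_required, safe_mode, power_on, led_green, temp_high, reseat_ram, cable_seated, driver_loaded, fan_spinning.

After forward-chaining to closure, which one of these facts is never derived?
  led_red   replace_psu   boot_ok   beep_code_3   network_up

Round 1 fires r4, r5, r7, r11, giving log_uploaded, replace_psu, ship_unit, boot_ok.
Round 2 fires r1, r9, giving psu_ok, beep_code_3.
Round 3 fires r3, r10, giving network_up, bios_posted.
Round 4 fires r6, giving overheat.
Derived: beep_code_3 (round 2), network_up (round 3), replace_psu (round 1), boot_ok (round 1). led_red never appears in any round.

led_red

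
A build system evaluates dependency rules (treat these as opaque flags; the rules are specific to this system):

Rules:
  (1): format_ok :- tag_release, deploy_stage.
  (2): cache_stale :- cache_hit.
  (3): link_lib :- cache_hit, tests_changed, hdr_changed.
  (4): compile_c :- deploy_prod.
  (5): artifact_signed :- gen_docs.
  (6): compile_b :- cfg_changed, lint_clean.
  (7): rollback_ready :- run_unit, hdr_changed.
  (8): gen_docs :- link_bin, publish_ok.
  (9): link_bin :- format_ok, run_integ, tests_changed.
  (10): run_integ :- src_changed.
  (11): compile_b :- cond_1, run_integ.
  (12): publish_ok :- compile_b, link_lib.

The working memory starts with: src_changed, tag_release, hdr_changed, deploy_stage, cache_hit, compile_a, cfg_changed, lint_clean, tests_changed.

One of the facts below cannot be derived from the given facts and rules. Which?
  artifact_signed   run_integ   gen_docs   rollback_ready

[1] (1) [format_ok :- tag_release, deploy_stage.]; (2) [cache_stale :- cache_hit.]; (3) [link_lib :- cache_hit, tests_changed, hdr_changed.]; (6) [compile_b :- cfg_changed, lint_clean.]; (10) [run_integ :- src_changed.]. ⇒ new: format_ok, cache_stale, link_lib, compile_b, run_integ.
[2] (9) [link_bin :- format_ok, run_integ, tests_changed.]; (12) [publish_ok :- compile_b, link_lib.]. ⇒ new: link_bin, publish_ok.
[3] (8) [gen_docs :- link_bin, publish_ok.]. ⇒ new: gen_docs.
[4] (5) [artifact_signed :- gen_docs.]. ⇒ new: artifact_signed.
Derived: artifact_signed (round 4), gen_docs (round 3), run_integ (round 1). rollback_ready never appears in any round.

rollback_ready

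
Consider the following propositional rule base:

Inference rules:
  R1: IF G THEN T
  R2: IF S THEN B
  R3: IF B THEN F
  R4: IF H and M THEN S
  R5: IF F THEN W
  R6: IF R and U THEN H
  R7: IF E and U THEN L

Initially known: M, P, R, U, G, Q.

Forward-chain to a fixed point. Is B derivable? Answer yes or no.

yes

Round 1: R1 [IF G THEN T]; R6 [IF R and U THEN H]. New: T, H.
Round 2: R4 [IF H and M THEN S]. New: S.
Round 3: R2 [IF S THEN B]. New: B.
Round 4: R3 [IF B THEN F]. New: F.
Round 5: R5 [IF F THEN W]. New: W.
B appears in round 3, so it is derivable.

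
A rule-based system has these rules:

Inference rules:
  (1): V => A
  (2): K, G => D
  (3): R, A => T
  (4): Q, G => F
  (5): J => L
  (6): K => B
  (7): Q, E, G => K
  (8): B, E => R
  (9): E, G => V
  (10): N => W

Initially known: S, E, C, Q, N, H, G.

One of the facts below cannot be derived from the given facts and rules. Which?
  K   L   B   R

L

[1] (4) [Q, G => F]; (7) [Q, E, G => K]; (9) [E, G => V]; (10) [N => W]. ⇒ new: F, K, V, W.
[2] (1) [V => A]; (2) [K, G => D]; (6) [K => B]. ⇒ new: A, D, B.
[3] (8) [B, E => R]. ⇒ new: R.
[4] (3) [R, A => T]. ⇒ new: T.
Derived: R (round 3), K (round 1), B (round 2). L never appears in any round.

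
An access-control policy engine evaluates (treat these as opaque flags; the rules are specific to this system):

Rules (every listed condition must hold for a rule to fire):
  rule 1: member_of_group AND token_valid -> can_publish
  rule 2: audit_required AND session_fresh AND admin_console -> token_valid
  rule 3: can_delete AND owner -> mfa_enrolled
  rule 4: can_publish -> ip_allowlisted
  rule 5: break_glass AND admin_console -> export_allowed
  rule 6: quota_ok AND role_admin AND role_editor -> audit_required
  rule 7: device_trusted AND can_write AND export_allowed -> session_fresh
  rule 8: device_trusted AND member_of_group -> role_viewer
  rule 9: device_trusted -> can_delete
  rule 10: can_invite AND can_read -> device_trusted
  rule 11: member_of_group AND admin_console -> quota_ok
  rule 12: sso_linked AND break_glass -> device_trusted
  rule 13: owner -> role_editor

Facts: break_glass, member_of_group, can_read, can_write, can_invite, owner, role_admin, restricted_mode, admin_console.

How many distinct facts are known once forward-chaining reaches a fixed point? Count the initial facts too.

21

Round 1: rule 5 [break_glass AND admin_console -> export_allowed]; rule 10 [can_invite AND can_read -> device_trusted]; rule 11 [member_of_group AND admin_console -> quota_ok]; rule 13 [owner -> role_editor]. Adds export_allowed, device_trusted, quota_ok, role_editor.
Round 2: rule 6 [quota_ok AND role_admin AND role_editor -> audit_required]; rule 7 [device_trusted AND can_write AND export_allowed -> session_fresh]; rule 8 [device_trusted AND member_of_group -> role_viewer]; rule 9 [device_trusted -> can_delete]. Adds audit_required, session_fresh, role_viewer, can_delete.
Round 3: rule 2 [audit_required AND session_fresh AND admin_console -> token_valid]; rule 3 [can_delete AND owner -> mfa_enrolled]. Adds token_valid, mfa_enrolled.
Round 4: rule 1 [member_of_group AND token_valid -> can_publish]. Adds can_publish.
Round 5: rule 4 [can_publish -> ip_allowlisted]. Adds ip_allowlisted.
Closure: {admin_console, audit_required, break_glass, can_delete, can_invite, can_publish, can_read, can_write, device_trusted, export_allowed, ip_allowlisted, member_of_group, mfa_enrolled, owner, quota_ok, restricted_mode, role_admin, role_editor, role_viewer, session_fresh, token_valid} — 21 facts.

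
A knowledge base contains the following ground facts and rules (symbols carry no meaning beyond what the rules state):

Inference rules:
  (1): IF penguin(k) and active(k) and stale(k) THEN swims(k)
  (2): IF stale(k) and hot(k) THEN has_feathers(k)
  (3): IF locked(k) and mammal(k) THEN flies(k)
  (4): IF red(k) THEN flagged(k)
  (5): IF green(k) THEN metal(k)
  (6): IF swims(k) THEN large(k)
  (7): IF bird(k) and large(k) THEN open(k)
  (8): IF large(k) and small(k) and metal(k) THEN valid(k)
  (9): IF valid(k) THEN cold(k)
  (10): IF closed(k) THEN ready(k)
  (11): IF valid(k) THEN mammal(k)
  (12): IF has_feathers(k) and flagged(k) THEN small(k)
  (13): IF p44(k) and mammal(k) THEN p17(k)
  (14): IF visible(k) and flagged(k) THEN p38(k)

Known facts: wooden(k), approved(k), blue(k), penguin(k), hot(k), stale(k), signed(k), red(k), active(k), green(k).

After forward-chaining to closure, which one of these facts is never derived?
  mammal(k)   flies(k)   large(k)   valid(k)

Round 1: (1) [IF penguin(k) and active(k) and stale(k) THEN swims(k)]; (2) [IF stale(k) and hot(k) THEN has_feathers(k)]; (4) [IF red(k) THEN flagged(k)]; (5) [IF green(k) THEN metal(k)]. New: swims(k), has_feathers(k), flagged(k), metal(k).
Round 2: (6) [IF swims(k) THEN large(k)]; (12) [IF has_feathers(k) and flagged(k) THEN small(k)]. New: large(k), small(k).
Round 3: (8) [IF large(k) and small(k) and metal(k) THEN valid(k)]. New: valid(k).
Round 4: (9) [IF valid(k) THEN cold(k)]; (11) [IF valid(k) THEN mammal(k)]. New: cold(k), mammal(k).
Derived: mammal(k) (round 4), large(k) (round 2), valid(k) (round 3). flies(k) never appears in any round.

flies(k)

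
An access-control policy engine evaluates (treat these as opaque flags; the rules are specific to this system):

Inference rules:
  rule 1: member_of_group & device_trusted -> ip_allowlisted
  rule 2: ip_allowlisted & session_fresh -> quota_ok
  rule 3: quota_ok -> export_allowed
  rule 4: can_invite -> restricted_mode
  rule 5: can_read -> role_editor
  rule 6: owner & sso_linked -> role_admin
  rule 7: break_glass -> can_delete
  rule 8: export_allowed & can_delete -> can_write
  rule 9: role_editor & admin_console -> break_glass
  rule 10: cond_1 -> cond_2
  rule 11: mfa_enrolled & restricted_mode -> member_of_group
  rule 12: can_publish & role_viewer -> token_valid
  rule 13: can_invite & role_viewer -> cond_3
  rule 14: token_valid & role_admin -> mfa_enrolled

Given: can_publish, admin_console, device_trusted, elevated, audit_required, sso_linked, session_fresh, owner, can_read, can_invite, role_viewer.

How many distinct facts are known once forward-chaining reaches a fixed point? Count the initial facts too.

[1] rule 4 [can_invite -> restricted_mode]; rule 5 [can_read -> role_editor]; rule 6 [owner & sso_linked -> role_admin]; rule 12 [can_publish & role_viewer -> token_valid]; rule 13 [can_invite & role_viewer -> cond_3]. ⇒ new: restricted_mode, role_editor, role_admin, token_valid, cond_3.
[2] rule 9 [role_editor & admin_console -> break_glass]; rule 14 [token_valid & role_admin -> mfa_enrolled]. ⇒ new: break_glass, mfa_enrolled.
[3] rule 7 [break_glass -> can_delete]; rule 11 [mfa_enrolled & restricted_mode -> member_of_group]. ⇒ new: can_delete, member_of_group.
[4] rule 1 [member_of_group & device_trusted -> ip_allowlisted]. ⇒ new: ip_allowlisted.
[5] rule 2 [ip_allowlisted & session_fresh -> quota_ok]. ⇒ new: quota_ok.
[6] rule 3 [quota_ok -> export_allowed]. ⇒ new: export_allowed.
[7] rule 8 [export_allowed & can_delete -> can_write]. ⇒ new: can_write.
Closure: {admin_console, audit_required, break_glass, can_delete, can_invite, can_publish, can_read, can_write, cond_3, device_trusted, elevated, export_allowed, ip_allowlisted, member_of_group, mfa_enrolled, owner, quota_ok, restricted_mode, role_admin, role_editor, role_viewer, session_fresh, sso_linked, token_valid} — 24 facts.

24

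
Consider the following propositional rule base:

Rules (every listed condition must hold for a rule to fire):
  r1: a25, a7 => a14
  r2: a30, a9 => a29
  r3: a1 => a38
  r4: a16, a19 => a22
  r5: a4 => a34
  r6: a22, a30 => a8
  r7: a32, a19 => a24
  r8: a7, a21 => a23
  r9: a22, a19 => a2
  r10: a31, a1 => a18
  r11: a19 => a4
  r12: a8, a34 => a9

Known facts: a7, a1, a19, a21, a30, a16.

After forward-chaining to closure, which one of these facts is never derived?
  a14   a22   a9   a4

Round 1: r3 [a1 => a38]; r4 [a16, a19 => a22]; r8 [a7, a21 => a23]; r11 [a19 => a4]. Adds a38, a22, a23, a4.
Round 2: r5 [a4 => a34]; r6 [a22, a30 => a8]; r9 [a22, a19 => a2]. Adds a34, a8, a2.
Round 3: r12 [a8, a34 => a9]. Adds a9.
Round 4: r2 [a30, a9 => a29]. Adds a29.
Derived: a22 (round 1), a9 (round 3), a4 (round 1). a14 never appears in any round.

a14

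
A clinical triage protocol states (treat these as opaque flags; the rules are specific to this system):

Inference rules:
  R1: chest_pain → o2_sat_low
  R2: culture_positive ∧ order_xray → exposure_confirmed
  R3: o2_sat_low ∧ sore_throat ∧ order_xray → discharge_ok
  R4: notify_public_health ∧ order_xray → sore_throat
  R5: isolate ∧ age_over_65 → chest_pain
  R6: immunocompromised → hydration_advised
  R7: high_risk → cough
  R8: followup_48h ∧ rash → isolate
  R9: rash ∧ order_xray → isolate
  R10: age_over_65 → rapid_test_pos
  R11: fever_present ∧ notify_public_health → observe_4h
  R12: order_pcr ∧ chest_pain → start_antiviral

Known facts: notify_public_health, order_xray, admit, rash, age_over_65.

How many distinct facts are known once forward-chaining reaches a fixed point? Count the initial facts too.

Round 1: R4 [notify_public_health ∧ order_xray → sore_throat]; R9 [rash ∧ order_xray → isolate]; R10 [age_over_65 → rapid_test_pos]. New: sore_throat, isolate, rapid_test_pos.
Round 2: R5 [isolate ∧ age_over_65 → chest_pain]. New: chest_pain.
Round 3: R1 [chest_pain → o2_sat_low]. New: o2_sat_low.
Round 4: R3 [o2_sat_low ∧ sore_throat ∧ order_xray → discharge_ok]. New: discharge_ok.
Closure: {admit, age_over_65, chest_pain, discharge_ok, isolate, notify_public_health, o2_sat_low, order_xray, rapid_test_pos, rash, sore_throat} — 11 facts.

11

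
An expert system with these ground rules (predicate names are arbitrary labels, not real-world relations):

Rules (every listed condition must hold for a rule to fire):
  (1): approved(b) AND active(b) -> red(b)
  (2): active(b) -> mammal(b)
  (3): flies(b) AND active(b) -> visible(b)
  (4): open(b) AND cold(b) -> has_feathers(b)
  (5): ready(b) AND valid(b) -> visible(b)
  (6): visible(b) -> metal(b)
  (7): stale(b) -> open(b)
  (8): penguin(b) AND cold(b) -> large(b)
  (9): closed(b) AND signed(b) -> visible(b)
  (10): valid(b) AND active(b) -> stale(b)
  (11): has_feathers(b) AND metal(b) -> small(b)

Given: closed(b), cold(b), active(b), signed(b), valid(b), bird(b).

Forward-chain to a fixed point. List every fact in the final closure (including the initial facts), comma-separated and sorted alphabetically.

Round 1 fires (2), (9), (10), giving mammal(b), visible(b), stale(b).
Round 2 fires (6), (7), giving metal(b), open(b).
Round 3 fires (4), giving has_feathers(b).
Round 4 fires (11), giving small(b).

active(b), bird(b), closed(b), cold(b), has_feathers(b), mammal(b), metal(b), open(b), signed(b), small(b), stale(b), valid(b), visible(b)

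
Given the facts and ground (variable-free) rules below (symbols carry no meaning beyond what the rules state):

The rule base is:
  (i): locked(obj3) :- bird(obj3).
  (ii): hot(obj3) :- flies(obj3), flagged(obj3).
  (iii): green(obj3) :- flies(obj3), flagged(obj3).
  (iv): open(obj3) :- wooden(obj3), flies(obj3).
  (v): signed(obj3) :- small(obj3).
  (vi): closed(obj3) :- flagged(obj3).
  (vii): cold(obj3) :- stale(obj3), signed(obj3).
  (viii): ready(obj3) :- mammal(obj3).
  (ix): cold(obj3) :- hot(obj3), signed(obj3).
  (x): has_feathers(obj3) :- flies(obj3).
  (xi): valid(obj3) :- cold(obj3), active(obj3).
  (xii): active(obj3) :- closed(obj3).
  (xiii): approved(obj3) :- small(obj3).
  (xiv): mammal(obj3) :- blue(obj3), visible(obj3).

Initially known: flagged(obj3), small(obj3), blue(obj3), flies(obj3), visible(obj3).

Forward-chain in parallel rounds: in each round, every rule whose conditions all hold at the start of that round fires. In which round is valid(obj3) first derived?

3

Round 1 — (ii), (iii), (v), (vi), (x), (xiii), (xiv), derive hot(obj3), green(obj3), signed(obj3), closed(obj3), has_feathers(obj3), approved(obj3), mammal(obj3).
Round 2 — (viii), (ix), (xii), derive ready(obj3), cold(obj3), active(obj3).
Round 3 — (xi), derive valid(obj3).
valid(obj3) first appears in round 3.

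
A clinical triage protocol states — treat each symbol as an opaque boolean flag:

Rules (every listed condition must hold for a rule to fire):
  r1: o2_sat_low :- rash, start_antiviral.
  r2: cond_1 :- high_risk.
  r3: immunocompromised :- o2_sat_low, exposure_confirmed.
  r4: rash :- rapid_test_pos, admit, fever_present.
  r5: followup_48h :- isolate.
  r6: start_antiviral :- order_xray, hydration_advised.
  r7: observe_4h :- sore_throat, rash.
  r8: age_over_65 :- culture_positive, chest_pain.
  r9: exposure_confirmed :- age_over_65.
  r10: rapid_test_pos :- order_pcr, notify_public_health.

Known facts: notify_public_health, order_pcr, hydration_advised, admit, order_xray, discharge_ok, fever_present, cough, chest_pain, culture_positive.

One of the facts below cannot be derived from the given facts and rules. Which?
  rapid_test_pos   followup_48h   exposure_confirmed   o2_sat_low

followup_48h

[1] r6 [start_antiviral :- order_xray, hydration_advised.]; r8 [age_over_65 :- culture_positive, chest_pain.]; r10 [rapid_test_pos :- order_pcr, notify_public_health.]. ⇒ new: start_antiviral, age_over_65, rapid_test_pos.
[2] r4 [rash :- rapid_test_pos, admit, fever_present.]; r9 [exposure_confirmed :- age_over_65.]. ⇒ new: rash, exposure_confirmed.
[3] r1 [o2_sat_low :- rash, start_antiviral.]. ⇒ new: o2_sat_low.
[4] r3 [immunocompromised :- o2_sat_low, exposure_confirmed.]. ⇒ new: immunocompromised.
Derived: rapid_test_pos (round 1), o2_sat_low (round 3), exposure_confirmed (round 2). followup_48h never appears in any round.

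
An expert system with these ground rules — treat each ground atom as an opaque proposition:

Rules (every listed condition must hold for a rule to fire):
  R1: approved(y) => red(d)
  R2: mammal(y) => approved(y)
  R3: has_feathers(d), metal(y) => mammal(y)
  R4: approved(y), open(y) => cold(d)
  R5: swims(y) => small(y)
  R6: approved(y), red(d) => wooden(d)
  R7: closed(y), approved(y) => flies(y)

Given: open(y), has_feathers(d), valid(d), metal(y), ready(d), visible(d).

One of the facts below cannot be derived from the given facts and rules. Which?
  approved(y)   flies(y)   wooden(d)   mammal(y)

flies(y)

Round 1 — R3, derive mammal(y).
Round 2 — R2, derive approved(y).
Round 3 — R1, R4, derive red(d), cold(d).
Round 4 — R6, derive wooden(d).
Derived: wooden(d) (round 4), approved(y) (round 2), mammal(y) (round 1). flies(y) never appears in any round.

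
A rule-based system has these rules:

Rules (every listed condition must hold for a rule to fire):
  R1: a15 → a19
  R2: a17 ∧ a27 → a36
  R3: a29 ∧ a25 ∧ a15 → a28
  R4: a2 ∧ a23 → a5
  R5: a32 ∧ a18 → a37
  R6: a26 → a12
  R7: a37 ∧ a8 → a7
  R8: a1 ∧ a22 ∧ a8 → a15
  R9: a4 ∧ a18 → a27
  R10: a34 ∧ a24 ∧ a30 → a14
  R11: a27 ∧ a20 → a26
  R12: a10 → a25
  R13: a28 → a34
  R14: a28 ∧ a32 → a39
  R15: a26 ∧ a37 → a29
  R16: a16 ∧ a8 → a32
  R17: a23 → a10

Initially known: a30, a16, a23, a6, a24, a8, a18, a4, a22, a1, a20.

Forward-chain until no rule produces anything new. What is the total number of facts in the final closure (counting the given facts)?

Round 1 — R8, R9, R16, R17, derive a15, a27, a32, a10.
Round 2 — R1, R5, R11, R12, derive a19, a37, a26, a25.
Round 3 — R6, R7, R15, derive a12, a7, a29.
Round 4 — R3, derive a28.
Round 5 — R13, R14, derive a34, a39.
Round 6 — R10, derive a14.
Closure: {a1, a10, a12, a14, a15, a16, a18, a19, a20, a22, a23, a24, a25, a26, a27, a28, a29, a30, a32, a34, a37, a39, a4, a6, a7, a8} — 26 facts.

26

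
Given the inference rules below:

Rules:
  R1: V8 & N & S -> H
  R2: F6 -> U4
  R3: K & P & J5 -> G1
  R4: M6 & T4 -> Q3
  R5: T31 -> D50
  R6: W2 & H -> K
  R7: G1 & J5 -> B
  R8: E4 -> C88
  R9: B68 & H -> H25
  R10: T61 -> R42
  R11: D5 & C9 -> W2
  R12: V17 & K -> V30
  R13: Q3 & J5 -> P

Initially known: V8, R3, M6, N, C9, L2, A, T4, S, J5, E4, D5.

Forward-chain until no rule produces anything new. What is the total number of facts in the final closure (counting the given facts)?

[1] R1 [V8 & N & S -> H]; R4 [M6 & T4 -> Q3]; R8 [E4 -> C88]; R11 [D5 & C9 -> W2]. ⇒ new: H, Q3, C88, W2.
[2] R6 [W2 & H -> K]; R13 [Q3 & J5 -> P]. ⇒ new: K, P.
[3] R3 [K & P & J5 -> G1]. ⇒ new: G1.
[4] R7 [G1 & J5 -> B]. ⇒ new: B.
Closure: {A, B, C88, C9, D5, E4, G1, H, J5, K, L2, M6, N, P, Q3, R3, S, T4, V8, W2} — 20 facts.

20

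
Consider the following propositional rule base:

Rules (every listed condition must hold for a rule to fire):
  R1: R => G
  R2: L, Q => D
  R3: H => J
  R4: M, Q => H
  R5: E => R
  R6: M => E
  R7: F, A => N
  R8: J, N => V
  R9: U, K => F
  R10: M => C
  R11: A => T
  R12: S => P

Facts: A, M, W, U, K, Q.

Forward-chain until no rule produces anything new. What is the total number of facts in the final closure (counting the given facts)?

16

Round 1: R4 [M, Q => H]; R6 [M => E]; R9 [U, K => F]; R10 [M => C]; R11 [A => T]. Adds H, E, F, C, T.
Round 2: R3 [H => J]; R5 [E => R]; R7 [F, A => N]. Adds J, R, N.
Round 3: R1 [R => G]; R8 [J, N => V]. Adds G, V.
Closure: {A, C, E, F, G, H, J, K, M, N, Q, R, T, U, V, W} — 16 facts.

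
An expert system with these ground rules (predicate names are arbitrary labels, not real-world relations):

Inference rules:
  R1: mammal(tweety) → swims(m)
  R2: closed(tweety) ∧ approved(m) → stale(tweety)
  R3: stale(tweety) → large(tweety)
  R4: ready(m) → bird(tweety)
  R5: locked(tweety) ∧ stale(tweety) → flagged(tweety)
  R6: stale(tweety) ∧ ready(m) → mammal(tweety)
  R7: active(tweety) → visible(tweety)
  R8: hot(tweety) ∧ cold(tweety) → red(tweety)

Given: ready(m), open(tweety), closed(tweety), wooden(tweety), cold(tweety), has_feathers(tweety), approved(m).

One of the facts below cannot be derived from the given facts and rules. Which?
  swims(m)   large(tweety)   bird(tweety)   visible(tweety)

visible(tweety)

Round 1 fires R2, R4, giving stale(tweety), bird(tweety).
Round 2 fires R3, R6, giving large(tweety), mammal(tweety).
Round 3 fires R1, giving swims(m).
Derived: bird(tweety) (round 1), swims(m) (round 3), large(tweety) (round 2). visible(tweety) never appears in any round.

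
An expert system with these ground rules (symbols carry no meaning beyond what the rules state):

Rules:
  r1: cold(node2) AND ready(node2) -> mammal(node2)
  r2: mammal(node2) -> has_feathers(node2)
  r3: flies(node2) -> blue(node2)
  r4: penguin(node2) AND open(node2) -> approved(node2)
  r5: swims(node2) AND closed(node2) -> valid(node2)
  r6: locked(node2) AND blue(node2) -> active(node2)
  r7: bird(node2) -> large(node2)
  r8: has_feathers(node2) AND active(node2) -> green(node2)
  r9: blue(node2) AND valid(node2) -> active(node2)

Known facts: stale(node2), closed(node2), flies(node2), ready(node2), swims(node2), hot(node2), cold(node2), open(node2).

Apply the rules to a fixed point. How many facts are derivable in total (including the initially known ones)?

[1] r1 [cold(node2) AND ready(node2) -> mammal(node2)]; r3 [flies(node2) -> blue(node2)]; r5 [swims(node2) AND closed(node2) -> valid(node2)]. ⇒ new: mammal(node2), blue(node2), valid(node2).
[2] r2 [mammal(node2) -> has_feathers(node2)]; r9 [blue(node2) AND valid(node2) -> active(node2)]. ⇒ new: has_feathers(node2), active(node2).
[3] r8 [has_feathers(node2) AND active(node2) -> green(node2)]. ⇒ new: green(node2).
Closure: {active(node2), blue(node2), closed(node2), cold(node2), flies(node2), green(node2), has_feathers(node2), hot(node2), mammal(node2), open(node2), ready(node2), stale(node2), swims(node2), valid(node2)} — 14 facts.

14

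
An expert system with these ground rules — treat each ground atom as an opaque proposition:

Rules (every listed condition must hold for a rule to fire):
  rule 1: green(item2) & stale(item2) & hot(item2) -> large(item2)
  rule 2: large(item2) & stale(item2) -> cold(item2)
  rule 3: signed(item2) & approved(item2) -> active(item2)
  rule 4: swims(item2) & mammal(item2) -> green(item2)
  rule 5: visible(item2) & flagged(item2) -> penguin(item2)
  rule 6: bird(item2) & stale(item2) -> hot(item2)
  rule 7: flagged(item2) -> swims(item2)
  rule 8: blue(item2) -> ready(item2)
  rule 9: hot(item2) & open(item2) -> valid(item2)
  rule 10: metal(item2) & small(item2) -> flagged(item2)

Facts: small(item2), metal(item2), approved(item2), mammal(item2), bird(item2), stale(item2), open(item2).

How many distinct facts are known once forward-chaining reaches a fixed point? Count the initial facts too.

14

[1] rule 6 [bird(item2) & stale(item2) -> hot(item2)]; rule 10 [metal(item2) & small(item2) -> flagged(item2)]. ⇒ new: hot(item2), flagged(item2).
[2] rule 7 [flagged(item2) -> swims(item2)]; rule 9 [hot(item2) & open(item2) -> valid(item2)]. ⇒ new: swims(item2), valid(item2).
[3] rule 4 [swims(item2) & mammal(item2) -> green(item2)]. ⇒ new: green(item2).
[4] rule 1 [green(item2) & stale(item2) & hot(item2) -> large(item2)]. ⇒ new: large(item2).
[5] rule 2 [large(item2) & stale(item2) -> cold(item2)]. ⇒ new: cold(item2).
Closure: {approved(item2), bird(item2), cold(item2), flagged(item2), green(item2), hot(item2), large(item2), mammal(item2), metal(item2), open(item2), small(item2), stale(item2), swims(item2), valid(item2)} — 14 facts.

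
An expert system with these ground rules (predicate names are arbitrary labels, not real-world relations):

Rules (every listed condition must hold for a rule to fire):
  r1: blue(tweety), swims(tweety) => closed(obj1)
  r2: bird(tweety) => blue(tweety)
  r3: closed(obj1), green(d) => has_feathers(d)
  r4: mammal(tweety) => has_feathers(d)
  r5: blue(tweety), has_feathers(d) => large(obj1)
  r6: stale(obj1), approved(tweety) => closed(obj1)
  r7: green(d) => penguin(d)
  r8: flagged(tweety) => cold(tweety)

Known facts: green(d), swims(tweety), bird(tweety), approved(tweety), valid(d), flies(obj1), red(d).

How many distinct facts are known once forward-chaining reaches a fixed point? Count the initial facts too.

12

[1] r2 [bird(tweety) => blue(tweety)]; r7 [green(d) => penguin(d)]. ⇒ new: blue(tweety), penguin(d).
[2] r1 [blue(tweety), swims(tweety) => closed(obj1)]. ⇒ new: closed(obj1).
[3] r3 [closed(obj1), green(d) => has_feathers(d)]. ⇒ new: has_feathers(d).
[4] r5 [blue(tweety), has_feathers(d) => large(obj1)]. ⇒ new: large(obj1).
Closure: {approved(tweety), bird(tweety), blue(tweety), closed(obj1), flies(obj1), green(d), has_feathers(d), large(obj1), penguin(d), red(d), swims(tweety), valid(d)} — 12 facts.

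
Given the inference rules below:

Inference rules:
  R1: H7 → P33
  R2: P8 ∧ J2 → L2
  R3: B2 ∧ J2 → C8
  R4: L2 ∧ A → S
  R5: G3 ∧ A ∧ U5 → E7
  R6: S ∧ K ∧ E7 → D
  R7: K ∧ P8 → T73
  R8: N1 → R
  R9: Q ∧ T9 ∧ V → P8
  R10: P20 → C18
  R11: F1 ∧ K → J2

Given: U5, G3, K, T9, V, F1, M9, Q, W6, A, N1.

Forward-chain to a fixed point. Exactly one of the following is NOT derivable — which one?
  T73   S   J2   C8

C8

Round 1 — R5, R8, R9, R11, derive E7, R, P8, J2.
Round 2 — R2, R7, derive L2, T73.
Round 3 — R4, derive S.
Round 4 — R6, derive D.
Derived: J2 (round 1), T73 (round 2), S (round 3). C8 never appears in any round.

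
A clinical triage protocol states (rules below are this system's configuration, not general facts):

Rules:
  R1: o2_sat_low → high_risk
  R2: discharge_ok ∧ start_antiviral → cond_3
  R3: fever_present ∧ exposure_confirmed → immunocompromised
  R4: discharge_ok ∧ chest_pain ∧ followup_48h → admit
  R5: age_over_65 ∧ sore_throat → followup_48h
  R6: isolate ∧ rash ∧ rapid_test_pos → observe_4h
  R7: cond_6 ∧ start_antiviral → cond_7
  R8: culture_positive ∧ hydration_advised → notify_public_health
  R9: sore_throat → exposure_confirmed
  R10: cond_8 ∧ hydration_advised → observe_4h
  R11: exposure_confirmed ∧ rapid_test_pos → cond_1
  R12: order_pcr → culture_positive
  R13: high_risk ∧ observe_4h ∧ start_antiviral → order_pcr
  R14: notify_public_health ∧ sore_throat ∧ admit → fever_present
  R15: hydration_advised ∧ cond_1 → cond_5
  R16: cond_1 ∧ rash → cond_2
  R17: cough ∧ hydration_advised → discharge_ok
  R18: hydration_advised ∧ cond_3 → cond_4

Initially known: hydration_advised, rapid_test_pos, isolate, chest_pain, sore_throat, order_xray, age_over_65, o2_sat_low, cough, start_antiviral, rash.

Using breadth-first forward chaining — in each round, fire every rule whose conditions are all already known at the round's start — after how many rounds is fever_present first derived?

Round 1 fires R1, R5, R6, R9, R17, giving high_risk, followup_48h, observe_4h, exposure_confirmed, discharge_ok.
Round 2 fires R2, R4, R11, R13, giving cond_3, admit, cond_1, order_pcr.
Round 3 fires R12, R15, R16, R18, giving culture_positive, cond_5, cond_2, cond_4.
Round 4 fires R8, giving notify_public_health.
Round 5 fires R14, giving fever_present.
fever_present first appears in round 5.

5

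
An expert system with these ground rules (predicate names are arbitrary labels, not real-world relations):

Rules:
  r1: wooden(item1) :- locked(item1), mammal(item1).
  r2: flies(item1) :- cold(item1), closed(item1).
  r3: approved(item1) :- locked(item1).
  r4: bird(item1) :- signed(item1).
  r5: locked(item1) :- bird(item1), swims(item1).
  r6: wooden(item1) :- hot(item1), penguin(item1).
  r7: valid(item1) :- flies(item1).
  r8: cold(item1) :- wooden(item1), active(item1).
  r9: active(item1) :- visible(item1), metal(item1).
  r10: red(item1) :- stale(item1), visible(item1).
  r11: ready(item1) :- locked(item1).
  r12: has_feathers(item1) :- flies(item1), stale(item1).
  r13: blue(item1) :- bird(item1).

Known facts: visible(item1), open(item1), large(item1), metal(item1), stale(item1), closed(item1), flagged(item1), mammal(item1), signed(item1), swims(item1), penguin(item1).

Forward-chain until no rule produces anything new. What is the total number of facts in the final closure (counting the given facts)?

23

[1] r4 [bird(item1) :- signed(item1).]; r9 [active(item1) :- visible(item1), metal(item1).]; r10 [red(item1) :- stale(item1), visible(item1).]. ⇒ new: bird(item1), active(item1), red(item1).
[2] r5 [locked(item1) :- bird(item1), swims(item1).]; r13 [blue(item1) :- bird(item1).]. ⇒ new: locked(item1), blue(item1).
[3] r1 [wooden(item1) :- locked(item1), mammal(item1).]; r3 [approved(item1) :- locked(item1).]; r11 [ready(item1) :- locked(item1).]. ⇒ new: wooden(item1), approved(item1), ready(item1).
[4] r8 [cold(item1) :- wooden(item1), active(item1).]. ⇒ new: cold(item1).
[5] r2 [flies(item1) :- cold(item1), closed(item1).]. ⇒ new: flies(item1).
[6] r7 [valid(item1) :- flies(item1).]; r12 [has_feathers(item1) :- flies(item1), stale(item1).]. ⇒ new: valid(item1), has_feathers(item1).
Closure: {active(item1), approved(item1), bird(item1), blue(item1), closed(item1), cold(item1), flagged(item1), flies(item1), has_feathers(item1), large(item1), locked(item1), mammal(item1), metal(item1), open(item1), penguin(item1), ready(item1), red(item1), signed(item1), stale(item1), swims(item1), valid(item1), visible(item1), wooden(item1)} — 23 facts.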